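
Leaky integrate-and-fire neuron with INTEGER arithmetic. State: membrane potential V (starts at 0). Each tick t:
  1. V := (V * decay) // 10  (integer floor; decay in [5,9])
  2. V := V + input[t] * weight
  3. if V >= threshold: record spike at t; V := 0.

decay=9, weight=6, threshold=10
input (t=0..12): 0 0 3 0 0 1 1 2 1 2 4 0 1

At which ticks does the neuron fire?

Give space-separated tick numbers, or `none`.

Answer: 2 6 7 9 10

Derivation:
t=0: input=0 -> V=0
t=1: input=0 -> V=0
t=2: input=3 -> V=0 FIRE
t=3: input=0 -> V=0
t=4: input=0 -> V=0
t=5: input=1 -> V=6
t=6: input=1 -> V=0 FIRE
t=7: input=2 -> V=0 FIRE
t=8: input=1 -> V=6
t=9: input=2 -> V=0 FIRE
t=10: input=4 -> V=0 FIRE
t=11: input=0 -> V=0
t=12: input=1 -> V=6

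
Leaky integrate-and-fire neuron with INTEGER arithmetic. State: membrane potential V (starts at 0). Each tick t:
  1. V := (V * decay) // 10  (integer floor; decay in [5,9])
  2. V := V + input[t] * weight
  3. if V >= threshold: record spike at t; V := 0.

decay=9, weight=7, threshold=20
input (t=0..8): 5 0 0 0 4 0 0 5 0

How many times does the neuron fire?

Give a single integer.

t=0: input=5 -> V=0 FIRE
t=1: input=0 -> V=0
t=2: input=0 -> V=0
t=3: input=0 -> V=0
t=4: input=4 -> V=0 FIRE
t=5: input=0 -> V=0
t=6: input=0 -> V=0
t=7: input=5 -> V=0 FIRE
t=8: input=0 -> V=0

Answer: 3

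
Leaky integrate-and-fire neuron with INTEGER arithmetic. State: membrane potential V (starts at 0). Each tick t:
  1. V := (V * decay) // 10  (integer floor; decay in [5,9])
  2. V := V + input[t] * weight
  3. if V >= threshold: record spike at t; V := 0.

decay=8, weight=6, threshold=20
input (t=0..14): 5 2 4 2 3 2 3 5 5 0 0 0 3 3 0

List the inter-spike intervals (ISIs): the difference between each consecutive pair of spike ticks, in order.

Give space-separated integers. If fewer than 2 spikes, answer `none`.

Answer: 2 2 2 1 1 5

Derivation:
t=0: input=5 -> V=0 FIRE
t=1: input=2 -> V=12
t=2: input=4 -> V=0 FIRE
t=3: input=2 -> V=12
t=4: input=3 -> V=0 FIRE
t=5: input=2 -> V=12
t=6: input=3 -> V=0 FIRE
t=7: input=5 -> V=0 FIRE
t=8: input=5 -> V=0 FIRE
t=9: input=0 -> V=0
t=10: input=0 -> V=0
t=11: input=0 -> V=0
t=12: input=3 -> V=18
t=13: input=3 -> V=0 FIRE
t=14: input=0 -> V=0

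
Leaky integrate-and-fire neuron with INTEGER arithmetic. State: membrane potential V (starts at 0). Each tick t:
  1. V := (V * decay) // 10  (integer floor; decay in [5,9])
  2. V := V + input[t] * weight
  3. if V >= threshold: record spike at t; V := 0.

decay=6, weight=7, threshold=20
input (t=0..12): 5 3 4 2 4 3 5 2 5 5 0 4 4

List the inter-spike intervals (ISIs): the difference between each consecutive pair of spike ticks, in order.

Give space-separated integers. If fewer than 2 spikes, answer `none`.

t=0: input=5 -> V=0 FIRE
t=1: input=3 -> V=0 FIRE
t=2: input=4 -> V=0 FIRE
t=3: input=2 -> V=14
t=4: input=4 -> V=0 FIRE
t=5: input=3 -> V=0 FIRE
t=6: input=5 -> V=0 FIRE
t=7: input=2 -> V=14
t=8: input=5 -> V=0 FIRE
t=9: input=5 -> V=0 FIRE
t=10: input=0 -> V=0
t=11: input=4 -> V=0 FIRE
t=12: input=4 -> V=0 FIRE

Answer: 1 1 2 1 1 2 1 2 1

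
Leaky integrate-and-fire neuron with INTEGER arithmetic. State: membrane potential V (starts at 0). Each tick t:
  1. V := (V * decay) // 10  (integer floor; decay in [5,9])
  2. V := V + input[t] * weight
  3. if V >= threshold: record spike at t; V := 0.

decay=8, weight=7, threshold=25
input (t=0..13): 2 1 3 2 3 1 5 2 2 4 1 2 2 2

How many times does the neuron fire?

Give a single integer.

Answer: 6

Derivation:
t=0: input=2 -> V=14
t=1: input=1 -> V=18
t=2: input=3 -> V=0 FIRE
t=3: input=2 -> V=14
t=4: input=3 -> V=0 FIRE
t=5: input=1 -> V=7
t=6: input=5 -> V=0 FIRE
t=7: input=2 -> V=14
t=8: input=2 -> V=0 FIRE
t=9: input=4 -> V=0 FIRE
t=10: input=1 -> V=7
t=11: input=2 -> V=19
t=12: input=2 -> V=0 FIRE
t=13: input=2 -> V=14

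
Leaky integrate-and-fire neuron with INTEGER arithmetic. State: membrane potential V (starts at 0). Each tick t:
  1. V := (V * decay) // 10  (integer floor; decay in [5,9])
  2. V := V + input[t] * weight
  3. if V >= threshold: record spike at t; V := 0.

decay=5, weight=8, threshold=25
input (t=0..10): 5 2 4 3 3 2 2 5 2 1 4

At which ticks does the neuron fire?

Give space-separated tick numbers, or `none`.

t=0: input=5 -> V=0 FIRE
t=1: input=2 -> V=16
t=2: input=4 -> V=0 FIRE
t=3: input=3 -> V=24
t=4: input=3 -> V=0 FIRE
t=5: input=2 -> V=16
t=6: input=2 -> V=24
t=7: input=5 -> V=0 FIRE
t=8: input=2 -> V=16
t=9: input=1 -> V=16
t=10: input=4 -> V=0 FIRE

Answer: 0 2 4 7 10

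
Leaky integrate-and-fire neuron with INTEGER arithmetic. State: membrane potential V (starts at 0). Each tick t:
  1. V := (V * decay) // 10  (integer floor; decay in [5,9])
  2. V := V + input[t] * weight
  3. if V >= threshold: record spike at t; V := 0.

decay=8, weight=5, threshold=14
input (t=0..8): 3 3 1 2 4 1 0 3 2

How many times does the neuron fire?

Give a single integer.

Answer: 5

Derivation:
t=0: input=3 -> V=0 FIRE
t=1: input=3 -> V=0 FIRE
t=2: input=1 -> V=5
t=3: input=2 -> V=0 FIRE
t=4: input=4 -> V=0 FIRE
t=5: input=1 -> V=5
t=6: input=0 -> V=4
t=7: input=3 -> V=0 FIRE
t=8: input=2 -> V=10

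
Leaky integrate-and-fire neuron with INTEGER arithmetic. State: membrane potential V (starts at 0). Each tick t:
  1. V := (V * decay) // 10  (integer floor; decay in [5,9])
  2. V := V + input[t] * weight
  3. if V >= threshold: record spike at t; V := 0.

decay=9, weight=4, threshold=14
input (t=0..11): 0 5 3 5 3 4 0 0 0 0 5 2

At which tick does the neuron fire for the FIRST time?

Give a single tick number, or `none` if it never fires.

t=0: input=0 -> V=0
t=1: input=5 -> V=0 FIRE
t=2: input=3 -> V=12
t=3: input=5 -> V=0 FIRE
t=4: input=3 -> V=12
t=5: input=4 -> V=0 FIRE
t=6: input=0 -> V=0
t=7: input=0 -> V=0
t=8: input=0 -> V=0
t=9: input=0 -> V=0
t=10: input=5 -> V=0 FIRE
t=11: input=2 -> V=8

Answer: 1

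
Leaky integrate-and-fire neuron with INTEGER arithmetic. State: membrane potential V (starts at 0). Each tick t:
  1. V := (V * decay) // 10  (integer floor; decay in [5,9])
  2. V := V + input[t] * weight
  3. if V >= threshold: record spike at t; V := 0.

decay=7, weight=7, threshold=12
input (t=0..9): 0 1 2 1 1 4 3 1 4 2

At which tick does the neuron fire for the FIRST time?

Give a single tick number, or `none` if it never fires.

Answer: 2

Derivation:
t=0: input=0 -> V=0
t=1: input=1 -> V=7
t=2: input=2 -> V=0 FIRE
t=3: input=1 -> V=7
t=4: input=1 -> V=11
t=5: input=4 -> V=0 FIRE
t=6: input=3 -> V=0 FIRE
t=7: input=1 -> V=7
t=8: input=4 -> V=0 FIRE
t=9: input=2 -> V=0 FIRE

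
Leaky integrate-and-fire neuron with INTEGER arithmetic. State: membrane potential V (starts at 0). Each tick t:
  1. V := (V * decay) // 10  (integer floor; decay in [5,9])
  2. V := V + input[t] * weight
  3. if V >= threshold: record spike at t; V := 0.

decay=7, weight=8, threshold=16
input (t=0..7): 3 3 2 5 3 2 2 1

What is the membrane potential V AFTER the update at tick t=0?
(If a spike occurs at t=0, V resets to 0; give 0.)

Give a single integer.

t=0: input=3 -> V=0 FIRE
t=1: input=3 -> V=0 FIRE
t=2: input=2 -> V=0 FIRE
t=3: input=5 -> V=0 FIRE
t=4: input=3 -> V=0 FIRE
t=5: input=2 -> V=0 FIRE
t=6: input=2 -> V=0 FIRE
t=7: input=1 -> V=8

Answer: 0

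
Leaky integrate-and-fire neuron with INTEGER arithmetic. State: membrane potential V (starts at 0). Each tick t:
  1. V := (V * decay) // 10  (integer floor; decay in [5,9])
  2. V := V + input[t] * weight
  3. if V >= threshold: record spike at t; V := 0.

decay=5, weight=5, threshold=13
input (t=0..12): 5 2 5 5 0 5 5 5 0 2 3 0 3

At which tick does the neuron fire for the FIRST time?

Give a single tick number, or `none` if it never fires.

Answer: 0

Derivation:
t=0: input=5 -> V=0 FIRE
t=1: input=2 -> V=10
t=2: input=5 -> V=0 FIRE
t=3: input=5 -> V=0 FIRE
t=4: input=0 -> V=0
t=5: input=5 -> V=0 FIRE
t=6: input=5 -> V=0 FIRE
t=7: input=5 -> V=0 FIRE
t=8: input=0 -> V=0
t=9: input=2 -> V=10
t=10: input=3 -> V=0 FIRE
t=11: input=0 -> V=0
t=12: input=3 -> V=0 FIRE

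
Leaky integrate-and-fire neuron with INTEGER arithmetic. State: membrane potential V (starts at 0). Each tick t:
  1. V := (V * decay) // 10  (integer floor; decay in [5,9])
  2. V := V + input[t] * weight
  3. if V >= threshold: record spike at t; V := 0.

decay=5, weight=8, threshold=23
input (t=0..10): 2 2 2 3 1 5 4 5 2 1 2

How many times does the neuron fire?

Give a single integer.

t=0: input=2 -> V=16
t=1: input=2 -> V=0 FIRE
t=2: input=2 -> V=16
t=3: input=3 -> V=0 FIRE
t=4: input=1 -> V=8
t=5: input=5 -> V=0 FIRE
t=6: input=4 -> V=0 FIRE
t=7: input=5 -> V=0 FIRE
t=8: input=2 -> V=16
t=9: input=1 -> V=16
t=10: input=2 -> V=0 FIRE

Answer: 6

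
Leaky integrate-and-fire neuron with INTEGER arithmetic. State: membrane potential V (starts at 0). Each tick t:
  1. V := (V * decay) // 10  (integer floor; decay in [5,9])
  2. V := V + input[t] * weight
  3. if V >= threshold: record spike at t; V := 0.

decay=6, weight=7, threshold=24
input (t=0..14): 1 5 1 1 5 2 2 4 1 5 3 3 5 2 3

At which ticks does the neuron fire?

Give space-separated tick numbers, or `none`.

Answer: 1 4 7 9 11 12 14

Derivation:
t=0: input=1 -> V=7
t=1: input=5 -> V=0 FIRE
t=2: input=1 -> V=7
t=3: input=1 -> V=11
t=4: input=5 -> V=0 FIRE
t=5: input=2 -> V=14
t=6: input=2 -> V=22
t=7: input=4 -> V=0 FIRE
t=8: input=1 -> V=7
t=9: input=5 -> V=0 FIRE
t=10: input=3 -> V=21
t=11: input=3 -> V=0 FIRE
t=12: input=5 -> V=0 FIRE
t=13: input=2 -> V=14
t=14: input=3 -> V=0 FIRE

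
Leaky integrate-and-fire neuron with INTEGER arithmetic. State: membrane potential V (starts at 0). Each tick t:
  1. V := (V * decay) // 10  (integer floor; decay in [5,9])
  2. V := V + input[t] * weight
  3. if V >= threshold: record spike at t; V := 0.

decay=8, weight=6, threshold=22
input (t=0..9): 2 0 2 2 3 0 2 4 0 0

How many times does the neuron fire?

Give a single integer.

t=0: input=2 -> V=12
t=1: input=0 -> V=9
t=2: input=2 -> V=19
t=3: input=2 -> V=0 FIRE
t=4: input=3 -> V=18
t=5: input=0 -> V=14
t=6: input=2 -> V=0 FIRE
t=7: input=4 -> V=0 FIRE
t=8: input=0 -> V=0
t=9: input=0 -> V=0

Answer: 3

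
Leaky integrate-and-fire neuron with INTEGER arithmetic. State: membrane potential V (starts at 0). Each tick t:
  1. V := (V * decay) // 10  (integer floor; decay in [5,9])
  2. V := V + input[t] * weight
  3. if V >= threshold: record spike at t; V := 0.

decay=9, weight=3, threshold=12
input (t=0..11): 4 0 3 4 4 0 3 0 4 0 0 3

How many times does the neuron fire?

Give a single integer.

t=0: input=4 -> V=0 FIRE
t=1: input=0 -> V=0
t=2: input=3 -> V=9
t=3: input=4 -> V=0 FIRE
t=4: input=4 -> V=0 FIRE
t=5: input=0 -> V=0
t=6: input=3 -> V=9
t=7: input=0 -> V=8
t=8: input=4 -> V=0 FIRE
t=9: input=0 -> V=0
t=10: input=0 -> V=0
t=11: input=3 -> V=9

Answer: 4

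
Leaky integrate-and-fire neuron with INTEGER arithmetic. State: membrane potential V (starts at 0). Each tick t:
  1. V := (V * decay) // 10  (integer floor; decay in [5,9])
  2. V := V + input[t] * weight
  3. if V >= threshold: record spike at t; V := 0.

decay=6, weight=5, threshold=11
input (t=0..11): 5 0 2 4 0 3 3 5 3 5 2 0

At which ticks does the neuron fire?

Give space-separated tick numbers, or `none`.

Answer: 0 3 5 6 7 8 9

Derivation:
t=0: input=5 -> V=0 FIRE
t=1: input=0 -> V=0
t=2: input=2 -> V=10
t=3: input=4 -> V=0 FIRE
t=4: input=0 -> V=0
t=5: input=3 -> V=0 FIRE
t=6: input=3 -> V=0 FIRE
t=7: input=5 -> V=0 FIRE
t=8: input=3 -> V=0 FIRE
t=9: input=5 -> V=0 FIRE
t=10: input=2 -> V=10
t=11: input=0 -> V=6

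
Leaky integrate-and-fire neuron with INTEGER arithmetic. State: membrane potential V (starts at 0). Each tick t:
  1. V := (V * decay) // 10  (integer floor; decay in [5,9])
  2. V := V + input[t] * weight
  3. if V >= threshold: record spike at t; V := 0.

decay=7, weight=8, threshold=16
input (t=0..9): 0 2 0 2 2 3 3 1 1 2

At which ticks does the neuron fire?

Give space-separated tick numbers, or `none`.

Answer: 1 3 4 5 6 9

Derivation:
t=0: input=0 -> V=0
t=1: input=2 -> V=0 FIRE
t=2: input=0 -> V=0
t=3: input=2 -> V=0 FIRE
t=4: input=2 -> V=0 FIRE
t=5: input=3 -> V=0 FIRE
t=6: input=3 -> V=0 FIRE
t=7: input=1 -> V=8
t=8: input=1 -> V=13
t=9: input=2 -> V=0 FIRE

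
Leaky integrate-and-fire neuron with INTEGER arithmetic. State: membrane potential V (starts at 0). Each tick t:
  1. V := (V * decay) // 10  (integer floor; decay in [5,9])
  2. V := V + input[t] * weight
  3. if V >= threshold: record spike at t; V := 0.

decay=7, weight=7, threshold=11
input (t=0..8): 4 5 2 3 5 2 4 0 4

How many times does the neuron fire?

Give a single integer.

t=0: input=4 -> V=0 FIRE
t=1: input=5 -> V=0 FIRE
t=2: input=2 -> V=0 FIRE
t=3: input=3 -> V=0 FIRE
t=4: input=5 -> V=0 FIRE
t=5: input=2 -> V=0 FIRE
t=6: input=4 -> V=0 FIRE
t=7: input=0 -> V=0
t=8: input=4 -> V=0 FIRE

Answer: 8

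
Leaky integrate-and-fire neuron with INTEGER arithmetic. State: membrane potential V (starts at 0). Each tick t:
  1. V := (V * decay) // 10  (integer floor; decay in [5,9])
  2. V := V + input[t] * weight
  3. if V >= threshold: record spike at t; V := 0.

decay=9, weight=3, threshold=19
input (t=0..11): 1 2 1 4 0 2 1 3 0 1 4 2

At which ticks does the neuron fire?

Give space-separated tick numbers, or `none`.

Answer: 3 10

Derivation:
t=0: input=1 -> V=3
t=1: input=2 -> V=8
t=2: input=1 -> V=10
t=3: input=4 -> V=0 FIRE
t=4: input=0 -> V=0
t=5: input=2 -> V=6
t=6: input=1 -> V=8
t=7: input=3 -> V=16
t=8: input=0 -> V=14
t=9: input=1 -> V=15
t=10: input=4 -> V=0 FIRE
t=11: input=2 -> V=6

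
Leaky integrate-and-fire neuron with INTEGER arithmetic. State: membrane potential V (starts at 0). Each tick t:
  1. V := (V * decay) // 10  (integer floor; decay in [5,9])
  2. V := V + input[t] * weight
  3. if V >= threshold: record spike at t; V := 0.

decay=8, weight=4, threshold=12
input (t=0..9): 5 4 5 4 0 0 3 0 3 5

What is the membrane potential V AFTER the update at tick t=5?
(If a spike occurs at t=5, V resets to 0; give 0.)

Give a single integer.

t=0: input=5 -> V=0 FIRE
t=1: input=4 -> V=0 FIRE
t=2: input=5 -> V=0 FIRE
t=3: input=4 -> V=0 FIRE
t=4: input=0 -> V=0
t=5: input=0 -> V=0
t=6: input=3 -> V=0 FIRE
t=7: input=0 -> V=0
t=8: input=3 -> V=0 FIRE
t=9: input=5 -> V=0 FIRE

Answer: 0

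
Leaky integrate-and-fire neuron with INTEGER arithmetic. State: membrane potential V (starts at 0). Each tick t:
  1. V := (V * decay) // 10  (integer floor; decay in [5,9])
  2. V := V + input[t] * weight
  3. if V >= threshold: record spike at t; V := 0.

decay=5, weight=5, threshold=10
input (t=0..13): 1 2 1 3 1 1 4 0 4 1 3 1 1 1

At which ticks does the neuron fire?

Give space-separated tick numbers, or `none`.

Answer: 1 3 6 8 10

Derivation:
t=0: input=1 -> V=5
t=1: input=2 -> V=0 FIRE
t=2: input=1 -> V=5
t=3: input=3 -> V=0 FIRE
t=4: input=1 -> V=5
t=5: input=1 -> V=7
t=6: input=4 -> V=0 FIRE
t=7: input=0 -> V=0
t=8: input=4 -> V=0 FIRE
t=9: input=1 -> V=5
t=10: input=3 -> V=0 FIRE
t=11: input=1 -> V=5
t=12: input=1 -> V=7
t=13: input=1 -> V=8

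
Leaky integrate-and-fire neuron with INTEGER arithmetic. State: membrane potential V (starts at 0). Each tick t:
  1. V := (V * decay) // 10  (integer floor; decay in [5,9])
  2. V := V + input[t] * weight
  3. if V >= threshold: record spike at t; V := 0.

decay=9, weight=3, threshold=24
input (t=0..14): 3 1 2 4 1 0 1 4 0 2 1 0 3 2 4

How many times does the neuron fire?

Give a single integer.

t=0: input=3 -> V=9
t=1: input=1 -> V=11
t=2: input=2 -> V=15
t=3: input=4 -> V=0 FIRE
t=4: input=1 -> V=3
t=5: input=0 -> V=2
t=6: input=1 -> V=4
t=7: input=4 -> V=15
t=8: input=0 -> V=13
t=9: input=2 -> V=17
t=10: input=1 -> V=18
t=11: input=0 -> V=16
t=12: input=3 -> V=23
t=13: input=2 -> V=0 FIRE
t=14: input=4 -> V=12

Answer: 2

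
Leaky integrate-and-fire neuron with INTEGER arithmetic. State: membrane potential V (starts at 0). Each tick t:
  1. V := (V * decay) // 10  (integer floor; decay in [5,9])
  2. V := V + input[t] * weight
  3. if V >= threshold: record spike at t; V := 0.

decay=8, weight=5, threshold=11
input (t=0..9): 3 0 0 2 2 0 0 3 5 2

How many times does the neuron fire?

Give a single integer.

t=0: input=3 -> V=0 FIRE
t=1: input=0 -> V=0
t=2: input=0 -> V=0
t=3: input=2 -> V=10
t=4: input=2 -> V=0 FIRE
t=5: input=0 -> V=0
t=6: input=0 -> V=0
t=7: input=3 -> V=0 FIRE
t=8: input=5 -> V=0 FIRE
t=9: input=2 -> V=10

Answer: 4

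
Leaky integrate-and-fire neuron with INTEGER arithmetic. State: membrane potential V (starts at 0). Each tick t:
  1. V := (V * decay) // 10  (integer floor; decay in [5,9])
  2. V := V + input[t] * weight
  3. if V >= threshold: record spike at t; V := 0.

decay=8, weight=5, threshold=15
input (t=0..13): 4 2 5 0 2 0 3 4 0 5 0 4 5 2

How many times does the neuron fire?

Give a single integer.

Answer: 7

Derivation:
t=0: input=4 -> V=0 FIRE
t=1: input=2 -> V=10
t=2: input=5 -> V=0 FIRE
t=3: input=0 -> V=0
t=4: input=2 -> V=10
t=5: input=0 -> V=8
t=6: input=3 -> V=0 FIRE
t=7: input=4 -> V=0 FIRE
t=8: input=0 -> V=0
t=9: input=5 -> V=0 FIRE
t=10: input=0 -> V=0
t=11: input=4 -> V=0 FIRE
t=12: input=5 -> V=0 FIRE
t=13: input=2 -> V=10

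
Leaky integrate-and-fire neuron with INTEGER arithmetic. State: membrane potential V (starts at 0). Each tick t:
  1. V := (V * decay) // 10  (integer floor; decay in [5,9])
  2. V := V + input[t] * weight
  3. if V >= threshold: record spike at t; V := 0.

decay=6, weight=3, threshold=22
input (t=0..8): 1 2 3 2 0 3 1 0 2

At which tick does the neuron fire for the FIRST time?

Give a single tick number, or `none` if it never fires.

t=0: input=1 -> V=3
t=1: input=2 -> V=7
t=2: input=3 -> V=13
t=3: input=2 -> V=13
t=4: input=0 -> V=7
t=5: input=3 -> V=13
t=6: input=1 -> V=10
t=7: input=0 -> V=6
t=8: input=2 -> V=9

Answer: none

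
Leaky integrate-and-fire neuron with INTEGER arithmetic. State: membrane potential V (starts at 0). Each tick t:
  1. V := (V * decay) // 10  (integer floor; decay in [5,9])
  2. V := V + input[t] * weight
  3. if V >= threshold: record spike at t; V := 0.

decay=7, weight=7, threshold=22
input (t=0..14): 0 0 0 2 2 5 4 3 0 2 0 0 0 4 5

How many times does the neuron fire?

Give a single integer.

t=0: input=0 -> V=0
t=1: input=0 -> V=0
t=2: input=0 -> V=0
t=3: input=2 -> V=14
t=4: input=2 -> V=0 FIRE
t=5: input=5 -> V=0 FIRE
t=6: input=4 -> V=0 FIRE
t=7: input=3 -> V=21
t=8: input=0 -> V=14
t=9: input=2 -> V=0 FIRE
t=10: input=0 -> V=0
t=11: input=0 -> V=0
t=12: input=0 -> V=0
t=13: input=4 -> V=0 FIRE
t=14: input=5 -> V=0 FIRE

Answer: 6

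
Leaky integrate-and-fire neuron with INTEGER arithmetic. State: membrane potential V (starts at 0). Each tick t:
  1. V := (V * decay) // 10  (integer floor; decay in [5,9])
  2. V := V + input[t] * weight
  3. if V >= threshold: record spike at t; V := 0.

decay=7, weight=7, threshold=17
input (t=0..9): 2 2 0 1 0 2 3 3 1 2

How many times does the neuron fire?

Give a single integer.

Answer: 4

Derivation:
t=0: input=2 -> V=14
t=1: input=2 -> V=0 FIRE
t=2: input=0 -> V=0
t=3: input=1 -> V=7
t=4: input=0 -> V=4
t=5: input=2 -> V=16
t=6: input=3 -> V=0 FIRE
t=7: input=3 -> V=0 FIRE
t=8: input=1 -> V=7
t=9: input=2 -> V=0 FIRE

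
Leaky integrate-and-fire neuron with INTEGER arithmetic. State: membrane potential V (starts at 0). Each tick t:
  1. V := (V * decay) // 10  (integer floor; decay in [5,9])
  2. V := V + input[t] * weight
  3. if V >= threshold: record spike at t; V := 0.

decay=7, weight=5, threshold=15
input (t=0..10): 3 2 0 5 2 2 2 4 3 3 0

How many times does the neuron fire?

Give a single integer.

Answer: 6

Derivation:
t=0: input=3 -> V=0 FIRE
t=1: input=2 -> V=10
t=2: input=0 -> V=7
t=3: input=5 -> V=0 FIRE
t=4: input=2 -> V=10
t=5: input=2 -> V=0 FIRE
t=6: input=2 -> V=10
t=7: input=4 -> V=0 FIRE
t=8: input=3 -> V=0 FIRE
t=9: input=3 -> V=0 FIRE
t=10: input=0 -> V=0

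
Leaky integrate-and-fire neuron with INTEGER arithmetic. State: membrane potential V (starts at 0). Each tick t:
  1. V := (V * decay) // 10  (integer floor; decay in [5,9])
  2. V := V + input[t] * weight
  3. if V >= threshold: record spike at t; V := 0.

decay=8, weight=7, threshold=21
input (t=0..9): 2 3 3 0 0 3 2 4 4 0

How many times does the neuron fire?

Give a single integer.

Answer: 5

Derivation:
t=0: input=2 -> V=14
t=1: input=3 -> V=0 FIRE
t=2: input=3 -> V=0 FIRE
t=3: input=0 -> V=0
t=4: input=0 -> V=0
t=5: input=3 -> V=0 FIRE
t=6: input=2 -> V=14
t=7: input=4 -> V=0 FIRE
t=8: input=4 -> V=0 FIRE
t=9: input=0 -> V=0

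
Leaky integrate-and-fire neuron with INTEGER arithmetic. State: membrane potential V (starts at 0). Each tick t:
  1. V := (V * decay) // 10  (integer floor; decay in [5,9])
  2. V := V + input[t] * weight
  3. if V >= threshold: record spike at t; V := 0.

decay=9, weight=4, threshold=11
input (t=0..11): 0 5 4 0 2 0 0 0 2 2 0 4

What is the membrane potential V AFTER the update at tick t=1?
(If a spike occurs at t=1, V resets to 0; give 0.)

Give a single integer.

t=0: input=0 -> V=0
t=1: input=5 -> V=0 FIRE
t=2: input=4 -> V=0 FIRE
t=3: input=0 -> V=0
t=4: input=2 -> V=8
t=5: input=0 -> V=7
t=6: input=0 -> V=6
t=7: input=0 -> V=5
t=8: input=2 -> V=0 FIRE
t=9: input=2 -> V=8
t=10: input=0 -> V=7
t=11: input=4 -> V=0 FIRE

Answer: 0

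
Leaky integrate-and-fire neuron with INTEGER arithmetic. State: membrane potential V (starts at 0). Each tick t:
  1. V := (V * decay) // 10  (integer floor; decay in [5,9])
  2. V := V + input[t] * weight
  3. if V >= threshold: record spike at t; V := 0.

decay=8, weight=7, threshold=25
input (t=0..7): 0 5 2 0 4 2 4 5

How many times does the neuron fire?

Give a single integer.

Answer: 4

Derivation:
t=0: input=0 -> V=0
t=1: input=5 -> V=0 FIRE
t=2: input=2 -> V=14
t=3: input=0 -> V=11
t=4: input=4 -> V=0 FIRE
t=5: input=2 -> V=14
t=6: input=4 -> V=0 FIRE
t=7: input=5 -> V=0 FIRE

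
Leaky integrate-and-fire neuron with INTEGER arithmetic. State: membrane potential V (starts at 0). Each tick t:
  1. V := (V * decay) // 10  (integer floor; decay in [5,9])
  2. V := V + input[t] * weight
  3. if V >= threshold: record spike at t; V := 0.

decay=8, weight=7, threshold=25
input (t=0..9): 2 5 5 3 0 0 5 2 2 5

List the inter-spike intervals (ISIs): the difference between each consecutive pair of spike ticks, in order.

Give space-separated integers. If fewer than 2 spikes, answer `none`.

Answer: 1 4 2 1

Derivation:
t=0: input=2 -> V=14
t=1: input=5 -> V=0 FIRE
t=2: input=5 -> V=0 FIRE
t=3: input=3 -> V=21
t=4: input=0 -> V=16
t=5: input=0 -> V=12
t=6: input=5 -> V=0 FIRE
t=7: input=2 -> V=14
t=8: input=2 -> V=0 FIRE
t=9: input=5 -> V=0 FIRE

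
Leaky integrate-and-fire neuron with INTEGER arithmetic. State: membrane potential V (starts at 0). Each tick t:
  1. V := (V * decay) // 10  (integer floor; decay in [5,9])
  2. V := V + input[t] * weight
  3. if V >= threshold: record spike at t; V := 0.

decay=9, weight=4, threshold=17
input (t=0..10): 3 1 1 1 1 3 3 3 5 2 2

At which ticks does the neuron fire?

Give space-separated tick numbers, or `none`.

Answer: 3 6 8

Derivation:
t=0: input=3 -> V=12
t=1: input=1 -> V=14
t=2: input=1 -> V=16
t=3: input=1 -> V=0 FIRE
t=4: input=1 -> V=4
t=5: input=3 -> V=15
t=6: input=3 -> V=0 FIRE
t=7: input=3 -> V=12
t=8: input=5 -> V=0 FIRE
t=9: input=2 -> V=8
t=10: input=2 -> V=15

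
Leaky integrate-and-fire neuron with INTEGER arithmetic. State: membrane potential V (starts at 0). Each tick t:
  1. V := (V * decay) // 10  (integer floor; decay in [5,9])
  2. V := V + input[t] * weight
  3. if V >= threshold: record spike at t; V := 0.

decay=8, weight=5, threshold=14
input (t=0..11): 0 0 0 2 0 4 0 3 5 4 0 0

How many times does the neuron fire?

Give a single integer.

Answer: 4

Derivation:
t=0: input=0 -> V=0
t=1: input=0 -> V=0
t=2: input=0 -> V=0
t=3: input=2 -> V=10
t=4: input=0 -> V=8
t=5: input=4 -> V=0 FIRE
t=6: input=0 -> V=0
t=7: input=3 -> V=0 FIRE
t=8: input=5 -> V=0 FIRE
t=9: input=4 -> V=0 FIRE
t=10: input=0 -> V=0
t=11: input=0 -> V=0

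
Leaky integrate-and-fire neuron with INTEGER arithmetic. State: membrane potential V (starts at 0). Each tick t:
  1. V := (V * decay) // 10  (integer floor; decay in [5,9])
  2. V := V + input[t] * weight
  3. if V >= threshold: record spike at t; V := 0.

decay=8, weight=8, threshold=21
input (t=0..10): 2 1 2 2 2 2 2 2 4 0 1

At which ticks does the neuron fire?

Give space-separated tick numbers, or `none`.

Answer: 2 4 6 8

Derivation:
t=0: input=2 -> V=16
t=1: input=1 -> V=20
t=2: input=2 -> V=0 FIRE
t=3: input=2 -> V=16
t=4: input=2 -> V=0 FIRE
t=5: input=2 -> V=16
t=6: input=2 -> V=0 FIRE
t=7: input=2 -> V=16
t=8: input=4 -> V=0 FIRE
t=9: input=0 -> V=0
t=10: input=1 -> V=8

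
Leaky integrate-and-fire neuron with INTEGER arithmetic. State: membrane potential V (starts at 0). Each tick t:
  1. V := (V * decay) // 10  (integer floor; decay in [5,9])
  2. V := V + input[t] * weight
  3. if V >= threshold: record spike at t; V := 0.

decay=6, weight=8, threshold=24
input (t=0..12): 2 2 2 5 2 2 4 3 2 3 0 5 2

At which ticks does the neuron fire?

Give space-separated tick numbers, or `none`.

Answer: 1 3 5 6 7 9 11

Derivation:
t=0: input=2 -> V=16
t=1: input=2 -> V=0 FIRE
t=2: input=2 -> V=16
t=3: input=5 -> V=0 FIRE
t=4: input=2 -> V=16
t=5: input=2 -> V=0 FIRE
t=6: input=4 -> V=0 FIRE
t=7: input=3 -> V=0 FIRE
t=8: input=2 -> V=16
t=9: input=3 -> V=0 FIRE
t=10: input=0 -> V=0
t=11: input=5 -> V=0 FIRE
t=12: input=2 -> V=16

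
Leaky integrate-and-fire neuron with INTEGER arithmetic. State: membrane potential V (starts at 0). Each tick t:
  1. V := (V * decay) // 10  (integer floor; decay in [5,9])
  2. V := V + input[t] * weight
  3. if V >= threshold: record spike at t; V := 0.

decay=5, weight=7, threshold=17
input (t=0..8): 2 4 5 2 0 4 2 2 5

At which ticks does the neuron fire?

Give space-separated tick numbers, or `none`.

t=0: input=2 -> V=14
t=1: input=4 -> V=0 FIRE
t=2: input=5 -> V=0 FIRE
t=3: input=2 -> V=14
t=4: input=0 -> V=7
t=5: input=4 -> V=0 FIRE
t=6: input=2 -> V=14
t=7: input=2 -> V=0 FIRE
t=8: input=5 -> V=0 FIRE

Answer: 1 2 5 7 8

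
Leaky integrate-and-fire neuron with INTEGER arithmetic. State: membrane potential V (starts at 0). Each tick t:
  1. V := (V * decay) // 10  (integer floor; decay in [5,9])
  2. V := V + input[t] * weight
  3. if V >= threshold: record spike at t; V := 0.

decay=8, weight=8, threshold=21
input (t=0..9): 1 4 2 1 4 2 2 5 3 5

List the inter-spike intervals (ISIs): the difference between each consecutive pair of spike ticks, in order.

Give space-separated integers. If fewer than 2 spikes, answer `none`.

t=0: input=1 -> V=8
t=1: input=4 -> V=0 FIRE
t=2: input=2 -> V=16
t=3: input=1 -> V=20
t=4: input=4 -> V=0 FIRE
t=5: input=2 -> V=16
t=6: input=2 -> V=0 FIRE
t=7: input=5 -> V=0 FIRE
t=8: input=3 -> V=0 FIRE
t=9: input=5 -> V=0 FIRE

Answer: 3 2 1 1 1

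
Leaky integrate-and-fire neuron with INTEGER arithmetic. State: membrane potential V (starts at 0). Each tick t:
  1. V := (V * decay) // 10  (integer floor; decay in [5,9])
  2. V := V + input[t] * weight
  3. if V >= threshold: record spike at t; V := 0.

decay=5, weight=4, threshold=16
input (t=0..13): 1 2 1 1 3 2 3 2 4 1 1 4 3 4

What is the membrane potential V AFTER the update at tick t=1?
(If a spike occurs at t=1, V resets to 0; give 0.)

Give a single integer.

t=0: input=1 -> V=4
t=1: input=2 -> V=10
t=2: input=1 -> V=9
t=3: input=1 -> V=8
t=4: input=3 -> V=0 FIRE
t=5: input=2 -> V=8
t=6: input=3 -> V=0 FIRE
t=7: input=2 -> V=8
t=8: input=4 -> V=0 FIRE
t=9: input=1 -> V=4
t=10: input=1 -> V=6
t=11: input=4 -> V=0 FIRE
t=12: input=3 -> V=12
t=13: input=4 -> V=0 FIRE

Answer: 10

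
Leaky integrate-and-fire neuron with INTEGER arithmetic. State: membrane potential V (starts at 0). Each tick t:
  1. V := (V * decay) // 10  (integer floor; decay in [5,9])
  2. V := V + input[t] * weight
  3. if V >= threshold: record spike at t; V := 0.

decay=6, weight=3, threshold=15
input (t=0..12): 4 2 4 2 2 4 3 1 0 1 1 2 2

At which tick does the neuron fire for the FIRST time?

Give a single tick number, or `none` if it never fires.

t=0: input=4 -> V=12
t=1: input=2 -> V=13
t=2: input=4 -> V=0 FIRE
t=3: input=2 -> V=6
t=4: input=2 -> V=9
t=5: input=4 -> V=0 FIRE
t=6: input=3 -> V=9
t=7: input=1 -> V=8
t=8: input=0 -> V=4
t=9: input=1 -> V=5
t=10: input=1 -> V=6
t=11: input=2 -> V=9
t=12: input=2 -> V=11

Answer: 2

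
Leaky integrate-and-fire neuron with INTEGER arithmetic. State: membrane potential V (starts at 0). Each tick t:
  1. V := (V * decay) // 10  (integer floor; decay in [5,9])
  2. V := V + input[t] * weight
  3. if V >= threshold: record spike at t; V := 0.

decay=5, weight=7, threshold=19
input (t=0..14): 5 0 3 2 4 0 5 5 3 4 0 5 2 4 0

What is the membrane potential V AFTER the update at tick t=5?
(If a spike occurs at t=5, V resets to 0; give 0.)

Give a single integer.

t=0: input=5 -> V=0 FIRE
t=1: input=0 -> V=0
t=2: input=3 -> V=0 FIRE
t=3: input=2 -> V=14
t=4: input=4 -> V=0 FIRE
t=5: input=0 -> V=0
t=6: input=5 -> V=0 FIRE
t=7: input=5 -> V=0 FIRE
t=8: input=3 -> V=0 FIRE
t=9: input=4 -> V=0 FIRE
t=10: input=0 -> V=0
t=11: input=5 -> V=0 FIRE
t=12: input=2 -> V=14
t=13: input=4 -> V=0 FIRE
t=14: input=0 -> V=0

Answer: 0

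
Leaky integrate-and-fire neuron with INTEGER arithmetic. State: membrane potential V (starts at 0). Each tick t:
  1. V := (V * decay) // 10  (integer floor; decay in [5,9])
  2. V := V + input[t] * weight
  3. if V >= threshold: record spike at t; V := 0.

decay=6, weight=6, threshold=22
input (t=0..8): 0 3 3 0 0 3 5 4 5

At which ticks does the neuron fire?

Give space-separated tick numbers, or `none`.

t=0: input=0 -> V=0
t=1: input=3 -> V=18
t=2: input=3 -> V=0 FIRE
t=3: input=0 -> V=0
t=4: input=0 -> V=0
t=5: input=3 -> V=18
t=6: input=5 -> V=0 FIRE
t=7: input=4 -> V=0 FIRE
t=8: input=5 -> V=0 FIRE

Answer: 2 6 7 8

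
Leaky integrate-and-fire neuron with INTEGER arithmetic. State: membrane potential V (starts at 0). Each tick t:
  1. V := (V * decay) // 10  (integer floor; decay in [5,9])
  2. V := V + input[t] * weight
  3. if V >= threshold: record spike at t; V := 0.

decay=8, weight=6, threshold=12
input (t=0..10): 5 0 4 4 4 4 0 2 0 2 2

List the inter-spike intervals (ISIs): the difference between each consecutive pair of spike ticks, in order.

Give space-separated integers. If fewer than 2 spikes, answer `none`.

Answer: 2 1 1 1 2 2 1

Derivation:
t=0: input=5 -> V=0 FIRE
t=1: input=0 -> V=0
t=2: input=4 -> V=0 FIRE
t=3: input=4 -> V=0 FIRE
t=4: input=4 -> V=0 FIRE
t=5: input=4 -> V=0 FIRE
t=6: input=0 -> V=0
t=7: input=2 -> V=0 FIRE
t=8: input=0 -> V=0
t=9: input=2 -> V=0 FIRE
t=10: input=2 -> V=0 FIRE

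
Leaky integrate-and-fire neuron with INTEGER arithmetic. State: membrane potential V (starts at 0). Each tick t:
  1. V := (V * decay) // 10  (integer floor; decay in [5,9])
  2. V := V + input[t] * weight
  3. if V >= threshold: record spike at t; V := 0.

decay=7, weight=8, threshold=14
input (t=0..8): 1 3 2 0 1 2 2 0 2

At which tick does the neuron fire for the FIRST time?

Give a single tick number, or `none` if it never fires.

Answer: 1

Derivation:
t=0: input=1 -> V=8
t=1: input=3 -> V=0 FIRE
t=2: input=2 -> V=0 FIRE
t=3: input=0 -> V=0
t=4: input=1 -> V=8
t=5: input=2 -> V=0 FIRE
t=6: input=2 -> V=0 FIRE
t=7: input=0 -> V=0
t=8: input=2 -> V=0 FIRE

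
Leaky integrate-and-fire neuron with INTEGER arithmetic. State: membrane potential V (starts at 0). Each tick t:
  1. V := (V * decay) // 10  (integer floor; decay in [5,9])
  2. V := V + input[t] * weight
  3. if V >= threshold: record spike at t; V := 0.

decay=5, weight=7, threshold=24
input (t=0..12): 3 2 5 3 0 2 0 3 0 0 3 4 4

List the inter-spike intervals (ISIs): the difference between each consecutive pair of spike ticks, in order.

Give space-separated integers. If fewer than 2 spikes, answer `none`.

t=0: input=3 -> V=21
t=1: input=2 -> V=0 FIRE
t=2: input=5 -> V=0 FIRE
t=3: input=3 -> V=21
t=4: input=0 -> V=10
t=5: input=2 -> V=19
t=6: input=0 -> V=9
t=7: input=3 -> V=0 FIRE
t=8: input=0 -> V=0
t=9: input=0 -> V=0
t=10: input=3 -> V=21
t=11: input=4 -> V=0 FIRE
t=12: input=4 -> V=0 FIRE

Answer: 1 5 4 1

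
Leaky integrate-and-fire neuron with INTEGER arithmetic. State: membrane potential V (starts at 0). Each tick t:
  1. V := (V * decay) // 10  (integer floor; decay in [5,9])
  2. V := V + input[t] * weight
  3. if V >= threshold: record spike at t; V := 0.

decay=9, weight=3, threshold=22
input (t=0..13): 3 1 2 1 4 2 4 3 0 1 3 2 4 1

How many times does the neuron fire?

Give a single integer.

Answer: 3

Derivation:
t=0: input=3 -> V=9
t=1: input=1 -> V=11
t=2: input=2 -> V=15
t=3: input=1 -> V=16
t=4: input=4 -> V=0 FIRE
t=5: input=2 -> V=6
t=6: input=4 -> V=17
t=7: input=3 -> V=0 FIRE
t=8: input=0 -> V=0
t=9: input=1 -> V=3
t=10: input=3 -> V=11
t=11: input=2 -> V=15
t=12: input=4 -> V=0 FIRE
t=13: input=1 -> V=3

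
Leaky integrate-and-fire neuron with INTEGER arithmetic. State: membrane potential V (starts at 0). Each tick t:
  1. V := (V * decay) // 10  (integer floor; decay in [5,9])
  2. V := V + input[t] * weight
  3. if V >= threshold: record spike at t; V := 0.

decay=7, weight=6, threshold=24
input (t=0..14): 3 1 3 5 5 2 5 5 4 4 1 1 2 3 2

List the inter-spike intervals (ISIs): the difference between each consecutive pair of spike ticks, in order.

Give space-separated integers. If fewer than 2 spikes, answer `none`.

t=0: input=3 -> V=18
t=1: input=1 -> V=18
t=2: input=3 -> V=0 FIRE
t=3: input=5 -> V=0 FIRE
t=4: input=5 -> V=0 FIRE
t=5: input=2 -> V=12
t=6: input=5 -> V=0 FIRE
t=7: input=5 -> V=0 FIRE
t=8: input=4 -> V=0 FIRE
t=9: input=4 -> V=0 FIRE
t=10: input=1 -> V=6
t=11: input=1 -> V=10
t=12: input=2 -> V=19
t=13: input=3 -> V=0 FIRE
t=14: input=2 -> V=12

Answer: 1 1 2 1 1 1 4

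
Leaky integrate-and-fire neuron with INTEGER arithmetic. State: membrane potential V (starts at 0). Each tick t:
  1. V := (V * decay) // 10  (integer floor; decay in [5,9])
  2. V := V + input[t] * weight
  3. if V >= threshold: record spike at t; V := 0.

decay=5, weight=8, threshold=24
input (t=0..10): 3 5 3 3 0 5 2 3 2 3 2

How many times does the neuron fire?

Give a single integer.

t=0: input=3 -> V=0 FIRE
t=1: input=5 -> V=0 FIRE
t=2: input=3 -> V=0 FIRE
t=3: input=3 -> V=0 FIRE
t=4: input=0 -> V=0
t=5: input=5 -> V=0 FIRE
t=6: input=2 -> V=16
t=7: input=3 -> V=0 FIRE
t=8: input=2 -> V=16
t=9: input=3 -> V=0 FIRE
t=10: input=2 -> V=16

Answer: 7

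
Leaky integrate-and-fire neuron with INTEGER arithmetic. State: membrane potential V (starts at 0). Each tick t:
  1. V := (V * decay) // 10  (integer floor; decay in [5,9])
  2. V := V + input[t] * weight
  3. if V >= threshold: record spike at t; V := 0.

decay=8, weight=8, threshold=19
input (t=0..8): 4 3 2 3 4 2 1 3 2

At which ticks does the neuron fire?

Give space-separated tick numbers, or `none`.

t=0: input=4 -> V=0 FIRE
t=1: input=3 -> V=0 FIRE
t=2: input=2 -> V=16
t=3: input=3 -> V=0 FIRE
t=4: input=4 -> V=0 FIRE
t=5: input=2 -> V=16
t=6: input=1 -> V=0 FIRE
t=7: input=3 -> V=0 FIRE
t=8: input=2 -> V=16

Answer: 0 1 3 4 6 7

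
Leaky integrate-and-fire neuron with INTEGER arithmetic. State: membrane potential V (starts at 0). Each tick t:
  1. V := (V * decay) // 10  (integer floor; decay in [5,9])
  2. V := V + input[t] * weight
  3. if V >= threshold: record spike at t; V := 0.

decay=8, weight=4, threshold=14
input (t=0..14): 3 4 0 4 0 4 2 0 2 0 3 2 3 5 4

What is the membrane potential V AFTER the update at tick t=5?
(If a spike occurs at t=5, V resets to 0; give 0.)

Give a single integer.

Answer: 0

Derivation:
t=0: input=3 -> V=12
t=1: input=4 -> V=0 FIRE
t=2: input=0 -> V=0
t=3: input=4 -> V=0 FIRE
t=4: input=0 -> V=0
t=5: input=4 -> V=0 FIRE
t=6: input=2 -> V=8
t=7: input=0 -> V=6
t=8: input=2 -> V=12
t=9: input=0 -> V=9
t=10: input=3 -> V=0 FIRE
t=11: input=2 -> V=8
t=12: input=3 -> V=0 FIRE
t=13: input=5 -> V=0 FIRE
t=14: input=4 -> V=0 FIRE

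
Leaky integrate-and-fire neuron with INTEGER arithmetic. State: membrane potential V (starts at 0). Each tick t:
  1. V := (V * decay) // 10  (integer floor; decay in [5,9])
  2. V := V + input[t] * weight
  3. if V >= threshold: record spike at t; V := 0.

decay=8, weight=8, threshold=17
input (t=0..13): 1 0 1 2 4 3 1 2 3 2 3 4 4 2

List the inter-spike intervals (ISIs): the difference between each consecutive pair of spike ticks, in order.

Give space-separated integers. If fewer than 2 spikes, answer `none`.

Answer: 1 1 2 1 2 1 1

Derivation:
t=0: input=1 -> V=8
t=1: input=0 -> V=6
t=2: input=1 -> V=12
t=3: input=2 -> V=0 FIRE
t=4: input=4 -> V=0 FIRE
t=5: input=3 -> V=0 FIRE
t=6: input=1 -> V=8
t=7: input=2 -> V=0 FIRE
t=8: input=3 -> V=0 FIRE
t=9: input=2 -> V=16
t=10: input=3 -> V=0 FIRE
t=11: input=4 -> V=0 FIRE
t=12: input=4 -> V=0 FIRE
t=13: input=2 -> V=16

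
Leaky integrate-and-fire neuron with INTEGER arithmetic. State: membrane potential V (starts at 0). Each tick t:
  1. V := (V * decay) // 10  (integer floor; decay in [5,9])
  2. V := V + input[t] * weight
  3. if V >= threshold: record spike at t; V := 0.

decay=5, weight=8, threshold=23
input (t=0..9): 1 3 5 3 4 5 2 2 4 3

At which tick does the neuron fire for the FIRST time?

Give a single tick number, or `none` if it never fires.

t=0: input=1 -> V=8
t=1: input=3 -> V=0 FIRE
t=2: input=5 -> V=0 FIRE
t=3: input=3 -> V=0 FIRE
t=4: input=4 -> V=0 FIRE
t=5: input=5 -> V=0 FIRE
t=6: input=2 -> V=16
t=7: input=2 -> V=0 FIRE
t=8: input=4 -> V=0 FIRE
t=9: input=3 -> V=0 FIRE

Answer: 1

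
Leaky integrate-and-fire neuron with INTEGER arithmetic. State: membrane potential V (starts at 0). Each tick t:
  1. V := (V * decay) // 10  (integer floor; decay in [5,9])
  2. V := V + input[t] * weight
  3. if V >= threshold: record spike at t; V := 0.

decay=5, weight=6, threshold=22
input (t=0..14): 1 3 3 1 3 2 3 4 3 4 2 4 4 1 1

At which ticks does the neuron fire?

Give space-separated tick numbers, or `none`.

Answer: 2 5 7 9 11 12

Derivation:
t=0: input=1 -> V=6
t=1: input=3 -> V=21
t=2: input=3 -> V=0 FIRE
t=3: input=1 -> V=6
t=4: input=3 -> V=21
t=5: input=2 -> V=0 FIRE
t=6: input=3 -> V=18
t=7: input=4 -> V=0 FIRE
t=8: input=3 -> V=18
t=9: input=4 -> V=0 FIRE
t=10: input=2 -> V=12
t=11: input=4 -> V=0 FIRE
t=12: input=4 -> V=0 FIRE
t=13: input=1 -> V=6
t=14: input=1 -> V=9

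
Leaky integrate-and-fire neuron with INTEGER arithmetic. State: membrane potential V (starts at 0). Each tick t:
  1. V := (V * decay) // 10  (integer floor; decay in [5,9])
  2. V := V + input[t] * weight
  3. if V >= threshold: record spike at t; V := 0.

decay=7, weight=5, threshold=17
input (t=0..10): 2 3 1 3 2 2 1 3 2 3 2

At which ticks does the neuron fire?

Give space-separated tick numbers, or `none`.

t=0: input=2 -> V=10
t=1: input=3 -> V=0 FIRE
t=2: input=1 -> V=5
t=3: input=3 -> V=0 FIRE
t=4: input=2 -> V=10
t=5: input=2 -> V=0 FIRE
t=6: input=1 -> V=5
t=7: input=3 -> V=0 FIRE
t=8: input=2 -> V=10
t=9: input=3 -> V=0 FIRE
t=10: input=2 -> V=10

Answer: 1 3 5 7 9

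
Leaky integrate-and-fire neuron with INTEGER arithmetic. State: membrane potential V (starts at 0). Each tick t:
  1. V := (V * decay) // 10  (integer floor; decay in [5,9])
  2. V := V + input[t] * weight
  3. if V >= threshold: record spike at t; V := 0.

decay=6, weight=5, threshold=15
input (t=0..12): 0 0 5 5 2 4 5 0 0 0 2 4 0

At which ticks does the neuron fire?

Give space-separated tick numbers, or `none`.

Answer: 2 3 5 6 11

Derivation:
t=0: input=0 -> V=0
t=1: input=0 -> V=0
t=2: input=5 -> V=0 FIRE
t=3: input=5 -> V=0 FIRE
t=4: input=2 -> V=10
t=5: input=4 -> V=0 FIRE
t=6: input=5 -> V=0 FIRE
t=7: input=0 -> V=0
t=8: input=0 -> V=0
t=9: input=0 -> V=0
t=10: input=2 -> V=10
t=11: input=4 -> V=0 FIRE
t=12: input=0 -> V=0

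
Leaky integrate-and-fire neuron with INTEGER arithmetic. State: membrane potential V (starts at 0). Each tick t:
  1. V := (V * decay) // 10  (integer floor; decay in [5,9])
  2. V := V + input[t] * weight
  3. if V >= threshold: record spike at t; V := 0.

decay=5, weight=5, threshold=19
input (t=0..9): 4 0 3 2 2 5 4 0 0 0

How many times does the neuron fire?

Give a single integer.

t=0: input=4 -> V=0 FIRE
t=1: input=0 -> V=0
t=2: input=3 -> V=15
t=3: input=2 -> V=17
t=4: input=2 -> V=18
t=5: input=5 -> V=0 FIRE
t=6: input=4 -> V=0 FIRE
t=7: input=0 -> V=0
t=8: input=0 -> V=0
t=9: input=0 -> V=0

Answer: 3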